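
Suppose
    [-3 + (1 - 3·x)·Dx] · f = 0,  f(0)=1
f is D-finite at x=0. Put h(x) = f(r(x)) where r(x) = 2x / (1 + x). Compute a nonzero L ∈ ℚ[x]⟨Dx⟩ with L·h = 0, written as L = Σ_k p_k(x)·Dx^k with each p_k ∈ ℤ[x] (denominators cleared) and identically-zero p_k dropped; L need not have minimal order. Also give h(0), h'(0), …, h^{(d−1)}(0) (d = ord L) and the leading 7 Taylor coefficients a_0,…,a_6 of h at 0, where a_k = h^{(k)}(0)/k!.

f: a_k = 1, 3, 9, 27, 81, 243, 729, …
Substitute x→r, Dx→(1/r')Dx; clear ⇒ L₀.
L = 6 + (-1 + 4·x + 5·x^2)·Dx  (order 1).
h: a_k = 1, 6, 30, 150, 750, 3750, 18750, …
ICs: h(0) = 1.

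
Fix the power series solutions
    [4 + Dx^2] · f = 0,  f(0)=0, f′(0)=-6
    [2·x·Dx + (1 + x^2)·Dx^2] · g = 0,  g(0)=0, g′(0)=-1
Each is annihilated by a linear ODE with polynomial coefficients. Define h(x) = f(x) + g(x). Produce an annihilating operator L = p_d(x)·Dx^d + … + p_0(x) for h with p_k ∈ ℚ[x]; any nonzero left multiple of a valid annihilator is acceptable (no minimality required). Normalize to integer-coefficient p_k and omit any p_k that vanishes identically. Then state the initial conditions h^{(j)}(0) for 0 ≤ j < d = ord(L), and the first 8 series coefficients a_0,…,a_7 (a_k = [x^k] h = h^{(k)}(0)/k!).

L = (-32·x + 80·x^3 + 16·x^5)·Dx + (4 + 32·x^2 + 36·x^4 + 8·x^6)·Dx^2 + (-8·x + 20·x^3 + 4·x^5)·Dx^3 + (1 + 8·x^2 + 9·x^4 + 2·x^6)·Dx^4  (order 4).
h: a_k = 0, -7, 0, 13/3, 0, -1, 0, 23/105, …
ICs: h(0) = 0, h′(0) = -7, h′′(0) = 0, h′′′(0) = 26.

f: a_k = 0, -6, 0, 4, 0, -4/5, 0, 8/105, …
g: a_k = 0, -1, 0, 1/3, 0, -1/5, 0, 1/7, …
h₀=f+g: left-lcm gives L₀, ord ≤ 4.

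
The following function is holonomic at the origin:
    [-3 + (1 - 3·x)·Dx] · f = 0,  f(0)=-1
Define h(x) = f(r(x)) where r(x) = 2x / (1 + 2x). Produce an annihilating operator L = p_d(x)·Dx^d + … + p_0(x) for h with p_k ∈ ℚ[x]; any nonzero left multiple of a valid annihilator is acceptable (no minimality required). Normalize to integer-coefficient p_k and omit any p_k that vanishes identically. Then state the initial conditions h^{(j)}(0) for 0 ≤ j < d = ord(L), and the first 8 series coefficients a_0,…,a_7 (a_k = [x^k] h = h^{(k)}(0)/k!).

L = 6 + (-1 + 2·x + 8·x^2)·Dx  (order 1).
h: a_k = -1, -6, -24, -96, -384, -1536, -6144, -24576, …
ICs: h(0) = -1.

f: a_k = -1, -3, -9, -27, -81, -243, -729, -2187, …
f∘r: x↦r, Dx↦Dx/r' in L_f ⇒ L₀.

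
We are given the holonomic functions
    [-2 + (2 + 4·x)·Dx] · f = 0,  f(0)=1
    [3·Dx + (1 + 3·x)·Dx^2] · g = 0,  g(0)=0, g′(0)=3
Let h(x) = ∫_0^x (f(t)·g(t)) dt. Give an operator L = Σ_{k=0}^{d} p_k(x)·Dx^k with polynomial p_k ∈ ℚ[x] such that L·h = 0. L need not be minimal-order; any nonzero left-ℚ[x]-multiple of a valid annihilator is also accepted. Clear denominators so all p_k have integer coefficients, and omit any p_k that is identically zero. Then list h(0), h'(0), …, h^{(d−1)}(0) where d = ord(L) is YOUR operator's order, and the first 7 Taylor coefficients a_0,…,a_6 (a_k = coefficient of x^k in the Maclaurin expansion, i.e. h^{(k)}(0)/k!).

L = 3·x·Dx + (1 + 2·x)·Dx^2 + (1 + 7·x + 16·x^2 + 12·x^3)·Dx^3  (order 3).
h: a_k = 0, 0, 3/2, -1/2, 3/4, -3/2, 263/80, …
ICs: h(0) = 0, h′(0) = 0, h′′(0) = 3.

f: a_k = 1, 1, -1/2, 1/2, -5/8, 7/8, -21/16, …
g: a_k = 0, 3, -9/2, 9, -81/4, 243/5, -243/2, …
Product ⇒ symmetric product L₀, ord ≤ 2.
∫: right-multiply L₀ by Dx.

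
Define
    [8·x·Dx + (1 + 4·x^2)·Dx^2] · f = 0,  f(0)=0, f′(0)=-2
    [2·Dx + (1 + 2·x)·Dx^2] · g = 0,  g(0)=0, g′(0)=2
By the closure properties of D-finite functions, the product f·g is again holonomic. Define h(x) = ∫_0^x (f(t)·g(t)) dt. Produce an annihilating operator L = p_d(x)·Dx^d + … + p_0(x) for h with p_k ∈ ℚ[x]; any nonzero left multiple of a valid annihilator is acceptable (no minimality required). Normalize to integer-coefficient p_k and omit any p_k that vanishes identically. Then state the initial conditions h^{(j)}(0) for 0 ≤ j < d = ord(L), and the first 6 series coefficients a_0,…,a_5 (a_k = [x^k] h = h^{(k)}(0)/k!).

L = (192 + 704·x + 2560·x^2 + 9984·x^3 + 15360·x^4 + 13312·x^5 + 4096·x^7)·Dx^2 + (72 + 992·x + 4928·x^2 + 15488·x^3 + 34816·x^4 + 47616·x^5 + 35840·x^6 + 6144·x^7 + 14336·x^8)·Dx^3 + (24 + 256·x + 1536·x^2 + 4992·x^3 + 11520·x^4 + 19968·x^5 + 24576·x^6 + 18432·x^7 + 6144·x^8 + 8192·x^9)·Dx^4 + (5 + 36·x + 148·x^2 + 448·x^3 + 1056·x^4 + 1920·x^5 + 2688·x^6 + 3072·x^7 + 2304·x^8 + 1024·x^9 + 1024·x^10)·Dx^5  (order 5).
h: a_k = 0, 0, 0, -4/3, 1, 0, …
ICs: h(0) = 0, h′(0) = 0, h′′(0) = 0, h′′′(0) = -8, h′′′′(0) = 24.

f: a_k = 0, -2, 0, 8/3, 0, -32/5, …
g: a_k = 0, 2, -2, 8/3, -4, 32/5, …
Sym-product of L_f,L_g gives L₀ (≤ ord 4).
h=∫₀ˣh₀: take L = L₀·Dx.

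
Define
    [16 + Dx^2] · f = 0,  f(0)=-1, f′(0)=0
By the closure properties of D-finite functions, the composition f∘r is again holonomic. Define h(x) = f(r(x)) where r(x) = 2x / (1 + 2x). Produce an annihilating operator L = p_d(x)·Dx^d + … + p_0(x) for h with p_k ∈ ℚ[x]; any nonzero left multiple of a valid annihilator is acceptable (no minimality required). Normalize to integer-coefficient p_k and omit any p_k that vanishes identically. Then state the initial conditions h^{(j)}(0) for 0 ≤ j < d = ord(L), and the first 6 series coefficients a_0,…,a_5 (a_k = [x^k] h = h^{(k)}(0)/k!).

f: a_k = -1, 0, 8, 0, -32/3, 0, …
f∘r: x↦r, Dx↦Dx/r' in L_f ⇒ L₀.
L = 64 + (4 + 24·x + 48·x^2 + 32·x^3)·Dx + (1 + 8·x + 24·x^2 + 32·x^3 + 16·x^4)·Dx^2  (order 2).
h: a_k = -1, 0, 32, -128, 640/3, 1024/3, …
ICs: h(0) = -1, h′(0) = 0.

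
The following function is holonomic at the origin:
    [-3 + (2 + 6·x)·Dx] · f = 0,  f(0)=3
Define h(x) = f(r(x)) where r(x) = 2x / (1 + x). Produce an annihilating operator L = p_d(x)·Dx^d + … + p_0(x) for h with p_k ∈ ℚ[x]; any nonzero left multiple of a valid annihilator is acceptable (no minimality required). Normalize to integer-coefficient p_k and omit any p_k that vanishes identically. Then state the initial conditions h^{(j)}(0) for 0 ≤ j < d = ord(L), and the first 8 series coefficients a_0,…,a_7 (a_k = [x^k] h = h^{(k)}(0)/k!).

f: a_k = 3, 9/2, -27/8, 81/16, -1215/128, 5103/256, -45927/1024, 216513/2048, …
L₀ from L_f via x↦r, Dx↦r'^{-1}Dx.
L = -3 + (1 + 8·x + 7·x^2)·Dx  (order 1).
h: a_k = 3, 9, -45/2, 153/2, -2583/8, 12411/8, -128961/16, 704925/16, …
ICs: h(0) = 3.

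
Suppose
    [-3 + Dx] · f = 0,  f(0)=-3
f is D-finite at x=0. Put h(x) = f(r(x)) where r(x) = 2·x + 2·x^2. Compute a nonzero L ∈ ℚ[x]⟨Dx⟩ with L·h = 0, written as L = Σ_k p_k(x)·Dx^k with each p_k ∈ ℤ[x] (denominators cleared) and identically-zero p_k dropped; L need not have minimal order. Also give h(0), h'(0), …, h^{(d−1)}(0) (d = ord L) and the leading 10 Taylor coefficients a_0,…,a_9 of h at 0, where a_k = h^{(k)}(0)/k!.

f: a_k = -3, -9, -27/2, -27/2, -81/8, -243/40, -243/80, -729/560, -2187/4480, -729/4480, …
f∘r: x↦r, Dx↦Dx/r' in L_f ⇒ L₀.
L = (-6 - 12·x) + Dx  (order 1).
h: a_k = -3, -18, -72, -216, -540, -5832/5, -11232/5, -137376/35, -220968/35, -66096/7, …
ICs: h(0) = -3.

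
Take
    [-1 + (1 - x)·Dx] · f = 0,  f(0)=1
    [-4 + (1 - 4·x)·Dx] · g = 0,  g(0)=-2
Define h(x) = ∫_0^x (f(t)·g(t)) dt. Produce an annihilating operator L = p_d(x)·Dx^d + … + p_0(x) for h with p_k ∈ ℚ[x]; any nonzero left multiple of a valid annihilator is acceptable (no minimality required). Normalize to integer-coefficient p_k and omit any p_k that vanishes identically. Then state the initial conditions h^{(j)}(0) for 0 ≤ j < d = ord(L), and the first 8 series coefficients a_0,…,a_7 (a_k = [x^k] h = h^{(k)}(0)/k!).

f: a_k = 1, 1, 1, 1, 1, 1, 1, 1, …
g: a_k = -2, -8, -32, -128, -512, -2048, -8192, -32768, …
L₀ := L_f ⊗_s L_g (sym. prod.), ord ≤ 1.
∫: right-multiply L₀ by Dx.
L = (-5 + 8·x)·Dx + (1 - 5·x + 4·x^2)·Dx^2  (order 2).
h: a_k = 0, -2, -5, -14, -85/2, -682/5, -455, -10922/7, …
ICs: h(0) = 0, h′(0) = -2.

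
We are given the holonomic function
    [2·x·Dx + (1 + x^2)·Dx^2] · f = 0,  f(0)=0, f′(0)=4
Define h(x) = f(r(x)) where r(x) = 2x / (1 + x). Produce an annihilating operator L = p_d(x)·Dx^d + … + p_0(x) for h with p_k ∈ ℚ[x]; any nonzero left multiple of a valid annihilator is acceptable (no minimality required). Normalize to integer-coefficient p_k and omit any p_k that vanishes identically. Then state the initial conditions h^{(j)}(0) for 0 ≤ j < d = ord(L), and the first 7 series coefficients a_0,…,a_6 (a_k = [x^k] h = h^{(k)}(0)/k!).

L = (2 + 10·x)·Dx + (1 + 2·x + 5·x^2)·Dx^2  (order 2).
h: a_k = 0, 8, -8, -8/3, 24, -152/5, -88/3, …
ICs: h(0) = 0, h′(0) = 8.

f: a_k = 0, 4, 0, -4/3, 0, 4/5, 0, …
h₀=f(r): pull back L_f along r ⇒ L₀.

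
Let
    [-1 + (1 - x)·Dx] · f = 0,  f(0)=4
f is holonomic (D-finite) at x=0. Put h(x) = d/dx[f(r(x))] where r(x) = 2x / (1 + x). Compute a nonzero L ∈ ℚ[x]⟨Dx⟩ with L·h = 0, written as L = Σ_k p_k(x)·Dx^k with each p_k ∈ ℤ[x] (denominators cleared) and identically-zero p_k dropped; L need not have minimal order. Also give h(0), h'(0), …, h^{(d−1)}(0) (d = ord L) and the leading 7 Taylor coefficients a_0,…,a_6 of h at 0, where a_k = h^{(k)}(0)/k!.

f: a_k = 4, 4, 4, 4, 4, 4, 4, …
Substitute x→r, Dx→(1/r')Dx; clear ⇒ L₀.
Derive L from L₀ (diff closure).
L = 2 + (-1 + x)·Dx  (order 1).
h: a_k = 8, 16, 24, 32, 40, 48, 56, …
ICs: h(0) = 8.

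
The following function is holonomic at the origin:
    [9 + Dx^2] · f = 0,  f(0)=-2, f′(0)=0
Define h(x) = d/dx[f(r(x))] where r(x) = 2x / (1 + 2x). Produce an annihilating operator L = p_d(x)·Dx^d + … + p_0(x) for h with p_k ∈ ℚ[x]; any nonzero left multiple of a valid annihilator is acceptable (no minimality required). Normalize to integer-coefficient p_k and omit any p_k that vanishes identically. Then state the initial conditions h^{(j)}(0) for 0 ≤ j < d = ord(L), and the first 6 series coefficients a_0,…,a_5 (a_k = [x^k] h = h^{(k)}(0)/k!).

f: a_k = -2, 0, 9, 0, -27/4, 0, …
f∘r: x↦r, Dx↦Dx/r' in L_f ⇒ L₀.
h₀' ⇒ L via d/dx closure of L₀.
L = (60 + 96·x + 96·x^2) + (12 + 72·x + 144·x^2 + 96·x^3)·Dx + (1 + 8·x + 24·x^2 + 32·x^3 + 16·x^4)·Dx^2  (order 2).
h: a_k = 0, 72, -432, 1296, -1440, -39312/5, …
ICs: h(0) = 0, h′(0) = 72.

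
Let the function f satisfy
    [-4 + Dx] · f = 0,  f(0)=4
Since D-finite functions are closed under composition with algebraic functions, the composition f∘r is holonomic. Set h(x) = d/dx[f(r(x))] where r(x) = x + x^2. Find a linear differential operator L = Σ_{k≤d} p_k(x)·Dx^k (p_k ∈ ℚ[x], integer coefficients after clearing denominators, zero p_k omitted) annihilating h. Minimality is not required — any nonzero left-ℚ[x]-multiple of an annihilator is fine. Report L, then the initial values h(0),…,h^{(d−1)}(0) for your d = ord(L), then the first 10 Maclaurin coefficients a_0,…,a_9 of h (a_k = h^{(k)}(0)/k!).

L = (6 + 16·x + 16·x^2) + (-1 - 2·x)·Dx  (order 1).
h: a_k = 16, 96, 320, 2432/3, 1664, 44288/15, 208384/45, 46080/7, 2703872/315, 29477888/2835, …
ICs: h(0) = 16.

f: a_k = 4, 16, 32, 128/3, 128/3, 512/15, 1024/45, 4096/315, 2048/315, 8192/2835, …
h₀=f(r): pull back L_f along r ⇒ L₀.
Differentiate: ansatz ord ≤ ord L₀ ⇒ L.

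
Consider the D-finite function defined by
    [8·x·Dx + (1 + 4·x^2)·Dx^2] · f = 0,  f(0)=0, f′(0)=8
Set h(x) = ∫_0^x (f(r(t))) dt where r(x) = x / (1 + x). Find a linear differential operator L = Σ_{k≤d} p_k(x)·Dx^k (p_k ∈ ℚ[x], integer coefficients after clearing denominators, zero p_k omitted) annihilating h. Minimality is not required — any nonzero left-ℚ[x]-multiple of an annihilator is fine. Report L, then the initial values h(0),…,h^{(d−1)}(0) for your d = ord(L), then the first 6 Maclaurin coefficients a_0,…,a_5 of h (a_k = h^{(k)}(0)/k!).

f: a_k = 0, 8, 0, -32/3, 0, 128/5, …
Substitute x→r, Dx→(1/r')Dx; clear ⇒ L₀.
h=∫₀ˣh₀: take L = L₀·Dx.
L = (2 + 10·x)·Dx^2 + (1 + 2·x + 5·x^2)·Dx^3  (order 3).
h: a_k = 0, 0, 4, -8/3, -2/3, 24/5, …
ICs: h(0) = 0, h′(0) = 0, h′′(0) = 8.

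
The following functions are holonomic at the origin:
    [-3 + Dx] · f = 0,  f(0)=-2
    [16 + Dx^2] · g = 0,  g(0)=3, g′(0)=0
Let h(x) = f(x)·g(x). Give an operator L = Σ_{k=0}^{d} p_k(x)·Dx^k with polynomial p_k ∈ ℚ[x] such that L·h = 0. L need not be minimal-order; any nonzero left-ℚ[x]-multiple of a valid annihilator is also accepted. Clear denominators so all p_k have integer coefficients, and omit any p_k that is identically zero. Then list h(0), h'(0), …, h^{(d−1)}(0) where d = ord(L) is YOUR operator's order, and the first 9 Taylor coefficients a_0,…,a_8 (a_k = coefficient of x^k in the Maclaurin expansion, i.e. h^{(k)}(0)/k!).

f: a_k = -2, -6, -9, -9, -27/4, -81/20, -81/40, -243/280, -729/2240, …
g: a_k = 3, 0, -24, 0, 32, 0, -256/15, 0, 512/105, …
Product ⇒ symmetric product L₀, ord ≤ 2.
L = 25 - 6·Dx + Dx^2  (order 2).
h: a_k = -6, -18, 21, 117, 527/4, 237/20, -11753/120, -25481/280, -164833/6720, …
ICs: h(0) = -6, h′(0) = -18.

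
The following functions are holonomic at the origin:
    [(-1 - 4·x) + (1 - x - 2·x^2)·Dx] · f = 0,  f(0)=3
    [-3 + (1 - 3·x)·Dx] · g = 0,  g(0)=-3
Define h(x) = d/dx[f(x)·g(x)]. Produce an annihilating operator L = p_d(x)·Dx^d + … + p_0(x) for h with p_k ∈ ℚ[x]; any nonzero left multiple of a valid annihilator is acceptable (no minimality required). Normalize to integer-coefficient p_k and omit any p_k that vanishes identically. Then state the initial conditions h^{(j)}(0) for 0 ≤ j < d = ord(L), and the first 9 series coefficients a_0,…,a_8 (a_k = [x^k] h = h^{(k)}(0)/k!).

L = (15 - 30·x - 69·x^2 + 48·x^3 + 216·x^4) + (-2 + 9·x + 3·x^2 - 47·x^3 + 15·x^4 + 54·x^5)·Dx  (order 1).
h: a_k = -36, -270, -1350, -5796, -22680, -83970, -299250, -1038312, -3531924, …
ICs: h(0) = -36.

f: a_k = 3, 3, 9, 15, 33, 63, 129, 255, 513, …
g: a_k = -3, -9, -27, -81, -243, -729, -2187, -6561, -19683, …
Product ⇒ symmetric product L₀, ord ≤ 1.
h₀' ⇒ L via d/dx closure of L₀.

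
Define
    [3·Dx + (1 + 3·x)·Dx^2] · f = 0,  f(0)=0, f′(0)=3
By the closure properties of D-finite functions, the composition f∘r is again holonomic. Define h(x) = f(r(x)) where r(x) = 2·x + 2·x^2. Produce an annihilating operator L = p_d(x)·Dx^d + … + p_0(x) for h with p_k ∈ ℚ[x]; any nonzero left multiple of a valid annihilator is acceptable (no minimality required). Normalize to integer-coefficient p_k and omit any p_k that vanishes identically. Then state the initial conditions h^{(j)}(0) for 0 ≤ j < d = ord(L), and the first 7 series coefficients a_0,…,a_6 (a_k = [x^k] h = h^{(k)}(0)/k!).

f: a_k = 0, 3, -9/2, 9, -81/4, 243/5, -243/2, …
f∘r: x↦r, Dx↦Dx/r' in L_f ⇒ L₀.
L = (4 + 12·x + 12·x^2)·Dx + (1 + 8·x + 18·x^2 + 12·x^3)·Dx^2  (order 2).
h: a_k = 0, 6, -12, 36, -126, 2376/5, -1872, …
ICs: h(0) = 0, h′(0) = 6.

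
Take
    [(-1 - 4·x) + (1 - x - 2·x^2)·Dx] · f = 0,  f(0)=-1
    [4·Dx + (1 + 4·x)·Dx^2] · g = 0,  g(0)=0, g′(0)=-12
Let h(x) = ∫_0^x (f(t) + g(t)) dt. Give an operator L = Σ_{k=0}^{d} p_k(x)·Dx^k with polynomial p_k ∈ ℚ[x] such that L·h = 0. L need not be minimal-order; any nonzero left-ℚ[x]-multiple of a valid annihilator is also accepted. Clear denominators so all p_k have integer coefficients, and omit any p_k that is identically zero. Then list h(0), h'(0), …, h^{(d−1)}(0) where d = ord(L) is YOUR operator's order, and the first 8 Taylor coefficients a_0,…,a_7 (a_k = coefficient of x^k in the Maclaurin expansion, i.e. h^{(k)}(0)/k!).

L = (156 + 624·x + 1440·x^2 + 768·x^3 + 768·x^4)·Dx^2 + (-1 + 160·x + 1064·x^2 + 1952·x^3 + 1600·x^4 + 1280·x^5)·Dx^3 + (-5 - 39·x - 66·x^2 + 80·x^3 + 240·x^4 + 384·x^5 + 256·x^6)·Dx^4  (order 4).
h: a_k = 0, -1, -13/2, 7, -69/4, 181/5, -1059/10, 2005/7, …
ICs: h(0) = 0, h′(0) = -1, h′′(0) = -13, h′′′(0) = 42.

f: a_k = -1, -1, -3, -5, -11, -21, -43, -85, …
g: a_k = 0, -12, 24, -64, 192, -3072/5, 2048, -49152/7, …
h₀=f+g: left-lcm gives L₀, ord ≤ 3.
∫: right-multiply L₀ by Dx.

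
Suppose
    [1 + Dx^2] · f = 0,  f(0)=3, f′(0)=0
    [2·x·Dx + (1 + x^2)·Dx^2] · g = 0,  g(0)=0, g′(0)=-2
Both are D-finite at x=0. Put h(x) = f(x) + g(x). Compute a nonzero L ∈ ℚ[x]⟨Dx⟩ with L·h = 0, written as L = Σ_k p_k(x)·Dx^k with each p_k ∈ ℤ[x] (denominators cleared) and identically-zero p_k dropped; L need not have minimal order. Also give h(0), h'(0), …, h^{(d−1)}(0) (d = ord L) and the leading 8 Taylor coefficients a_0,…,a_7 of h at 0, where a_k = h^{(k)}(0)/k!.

f: a_k = 3, 0, -3/2, 0, 1/8, 0, -1/240, 0, …
g: a_k = 0, -2, 0, 2/3, 0, -2/5, 0, 2/7, …
h₀=f+g: left-lcm gives L₀, ord ≤ 4.
L = (-22·x + 28·x^3 + 2·x^5)·Dx + (-1 + 7·x^2 + 9·x^4 + x^6)·Dx^2 + (-22·x + 28·x^3 + 2·x^5)·Dx^3 + (-1 + 7·x^2 + 9·x^4 + x^6)·Dx^4  (order 4).
h: a_k = 3, -2, -3/2, 2/3, 1/8, -2/5, -1/240, 2/7, …
ICs: h(0) = 3, h′(0) = -2, h′′(0) = -3, h′′′(0) = 4.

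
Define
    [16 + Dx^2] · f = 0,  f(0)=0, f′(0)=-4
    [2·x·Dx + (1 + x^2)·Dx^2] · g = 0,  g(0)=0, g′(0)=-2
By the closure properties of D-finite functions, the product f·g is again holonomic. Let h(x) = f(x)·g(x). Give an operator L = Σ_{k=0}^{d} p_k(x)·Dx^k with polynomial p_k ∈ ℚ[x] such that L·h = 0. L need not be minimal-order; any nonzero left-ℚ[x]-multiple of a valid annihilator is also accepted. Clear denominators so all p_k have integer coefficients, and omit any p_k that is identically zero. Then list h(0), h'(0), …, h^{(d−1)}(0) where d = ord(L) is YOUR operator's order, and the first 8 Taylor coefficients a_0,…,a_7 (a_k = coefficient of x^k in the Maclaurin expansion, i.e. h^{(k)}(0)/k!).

L = (5440 + 19136·x^2 + 25856·x^4 + 16384·x^6 + 4096·x^8) + (1152·x + 3200·x^3 + 3072·x^5 + 1024·x^7)·Dx + (612 + 2252·x^2 + 3168·x^4 + 2048·x^6 + 512·x^8)·Dx^2 + (72·x + 200·x^3 + 192·x^5 + 64·x^7)·Dx^3 + (17 + 66·x^2 + 97·x^4 + 64·x^6 + 16·x^8)·Dx^4  (order 4).
h: a_k = 0, 0, 8, 0, -24, 0, 232/9, 0, …
ICs: h(0) = 0, h′(0) = 0, h′′(0) = 16, h′′′(0) = 0.

f: a_k = 0, -4, 0, 32/3, 0, -128/15, 0, 1024/315, …
g: a_k = 0, -2, 0, 2/3, 0, -2/5, 0, 2/7, …
h₀=f·g: eliminate ⇒ L₀, order ≤ 2·2.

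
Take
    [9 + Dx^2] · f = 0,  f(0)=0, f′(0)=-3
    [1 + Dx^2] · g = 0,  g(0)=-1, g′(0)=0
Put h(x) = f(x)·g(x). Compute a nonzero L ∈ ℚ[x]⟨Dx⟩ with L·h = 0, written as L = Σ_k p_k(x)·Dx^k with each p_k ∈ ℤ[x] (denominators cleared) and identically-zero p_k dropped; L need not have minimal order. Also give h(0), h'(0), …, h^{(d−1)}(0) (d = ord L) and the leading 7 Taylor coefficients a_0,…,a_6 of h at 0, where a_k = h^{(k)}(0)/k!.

L = 64 + 20·Dx^2 + Dx^4  (order 4).
h: a_k = 0, 3, 0, -6, 0, 22/5, 0, …
ICs: h(0) = 0, h′(0) = 3, h′′(0) = 0, h′′′(0) = -36.

f: a_k = 0, -3, 0, 9/2, 0, -81/40, 0, …
g: a_k = -1, 0, 1/2, 0, -1/24, 0, 1/720, …
Product ⇒ symmetric product L₀, ord ≤ 4.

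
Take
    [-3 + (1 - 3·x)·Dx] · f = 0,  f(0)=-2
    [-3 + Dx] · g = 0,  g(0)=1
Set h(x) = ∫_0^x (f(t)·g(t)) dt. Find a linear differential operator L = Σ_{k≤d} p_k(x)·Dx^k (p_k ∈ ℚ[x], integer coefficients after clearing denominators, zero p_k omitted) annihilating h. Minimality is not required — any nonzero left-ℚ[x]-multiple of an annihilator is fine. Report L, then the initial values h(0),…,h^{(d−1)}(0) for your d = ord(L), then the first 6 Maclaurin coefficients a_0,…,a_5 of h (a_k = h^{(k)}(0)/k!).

f: a_k = -2, -6, -18, -54, -162, -486, …
g: a_k = 1, 3, 9/2, 9/2, 27/8, 81/40, …
h₀=f·g: eliminate ⇒ L₀, order ≤ 1·1.
Integrate: L := L₀·Dx.
L = (6 - 9·x)·Dx + (-1 + 3·x)·Dx^2  (order 2).
h: a_k = 0, -2, -6, -15, -36, -351/4, …
ICs: h(0) = 0, h′(0) = -2.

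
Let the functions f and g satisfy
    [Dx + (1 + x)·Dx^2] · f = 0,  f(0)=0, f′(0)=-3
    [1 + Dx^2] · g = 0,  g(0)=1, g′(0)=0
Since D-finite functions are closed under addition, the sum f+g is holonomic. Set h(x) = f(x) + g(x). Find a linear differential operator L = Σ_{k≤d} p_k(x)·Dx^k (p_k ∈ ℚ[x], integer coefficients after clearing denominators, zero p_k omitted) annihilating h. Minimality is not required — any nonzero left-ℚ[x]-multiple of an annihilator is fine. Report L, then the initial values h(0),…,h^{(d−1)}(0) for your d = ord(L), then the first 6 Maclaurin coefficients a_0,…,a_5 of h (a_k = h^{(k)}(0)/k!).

f: a_k = 0, -3, 3/2, -1, 3/4, -3/5, …
g: a_k = 1, 0, -1/2, 0, 1/24, 0, …
Weyl lclm of L_f,L_g ⇒ L₀ (ord ≤ 4).
L = (7 + 2·x + x^2)·Dx + (3 + 5·x + 3·x^2 + x^3)·Dx^2 + (7 + 2·x + x^2)·Dx^3 + (3 + 5·x + 3·x^2 + x^3)·Dx^4  (order 4).
h: a_k = 1, -3, 1, -1, 19/24, -3/5, …
ICs: h(0) = 1, h′(0) = -3, h′′(0) = 2, h′′′(0) = -6.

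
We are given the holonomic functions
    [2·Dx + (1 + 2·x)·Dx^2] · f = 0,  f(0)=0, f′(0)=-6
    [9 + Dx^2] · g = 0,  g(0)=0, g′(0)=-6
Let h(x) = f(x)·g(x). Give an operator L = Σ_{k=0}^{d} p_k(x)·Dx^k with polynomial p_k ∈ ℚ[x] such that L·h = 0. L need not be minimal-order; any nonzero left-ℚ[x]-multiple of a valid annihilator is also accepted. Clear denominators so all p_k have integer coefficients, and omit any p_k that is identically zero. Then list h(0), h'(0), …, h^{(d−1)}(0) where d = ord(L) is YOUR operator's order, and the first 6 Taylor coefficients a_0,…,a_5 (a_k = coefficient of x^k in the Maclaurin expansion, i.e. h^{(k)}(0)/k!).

L = (63 + 1053·x + 3969·x^2 + 5832·x^3 + 2916·x^4) + (63 + 450·x + 972·x^2 + 648·x^3)·Dx + (25 + 270·x + 918·x^2 + 1296·x^3 + 648·x^4)·Dx^2 + (7 + 50·x + 108·x^2 + 72·x^3)·Dx^3 + (2 + 17·x + 53·x^2 + 72·x^3 + 36·x^4)·Dx^4  (order 4).
h: a_k = 0, 0, 36, -36, -6, -18, …
ICs: h(0) = 0, h′(0) = 0, h′′(0) = 72, h′′′(0) = -216.

f: a_k = 0, -6, 6, -8, 12, -96/5, …
g: a_k = 0, -6, 0, 9, 0, -81/20, …
h₀=f·g: eliminate ⇒ L₀, order ≤ 2·2.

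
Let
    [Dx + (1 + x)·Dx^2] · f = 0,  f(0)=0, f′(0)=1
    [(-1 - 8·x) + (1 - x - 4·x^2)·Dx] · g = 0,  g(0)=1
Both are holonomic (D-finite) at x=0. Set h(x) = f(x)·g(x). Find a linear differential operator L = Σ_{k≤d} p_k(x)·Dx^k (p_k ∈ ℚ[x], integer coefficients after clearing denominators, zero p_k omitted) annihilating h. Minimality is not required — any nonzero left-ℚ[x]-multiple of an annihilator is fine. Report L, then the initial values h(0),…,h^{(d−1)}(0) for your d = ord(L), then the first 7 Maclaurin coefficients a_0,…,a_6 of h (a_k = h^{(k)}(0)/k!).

f: a_k = 0, 1, -1/2, 1/3, -1/4, 1/5, -1/6, …
g: a_k = 1, 1, 5, 9, 29, 65, 181, …
f·g: L₀ = L_f ⊗_s L_g, ord ≤ 2·1.
L = (9 + 16·x) + (1 + 19·x + 20·x^2)·Dx + (-1 + 5·x^2 + 4·x^3)·Dx^2  (order 2).
h: a_k = 0, 1, 1/2, 29/6, 79/12, 1567/60, 3137/60, …
ICs: h(0) = 0, h′(0) = 1.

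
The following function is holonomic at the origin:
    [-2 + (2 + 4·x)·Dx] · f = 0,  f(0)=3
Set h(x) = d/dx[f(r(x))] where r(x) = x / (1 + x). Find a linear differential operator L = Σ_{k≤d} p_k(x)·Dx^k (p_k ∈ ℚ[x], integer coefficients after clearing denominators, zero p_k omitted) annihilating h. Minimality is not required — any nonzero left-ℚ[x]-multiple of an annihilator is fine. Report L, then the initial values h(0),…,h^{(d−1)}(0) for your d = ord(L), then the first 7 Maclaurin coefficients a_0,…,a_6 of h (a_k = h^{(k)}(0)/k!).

L = (-3 - 6·x) + (-1 - 4·x - 3·x^2)·Dx  (order 1).
h: a_k = 3, -9, 45/2, -111/2, 1125/8, -2943/8, 15813/16, …
ICs: h(0) = 3.

f: a_k = 3, 3, -3/2, 3/2, -15/8, 21/8, -63/16, …
h₀=f(r): pull back L_f along r ⇒ L₀.
h=h₀': d/dx-closure on L₀ ⇒ L.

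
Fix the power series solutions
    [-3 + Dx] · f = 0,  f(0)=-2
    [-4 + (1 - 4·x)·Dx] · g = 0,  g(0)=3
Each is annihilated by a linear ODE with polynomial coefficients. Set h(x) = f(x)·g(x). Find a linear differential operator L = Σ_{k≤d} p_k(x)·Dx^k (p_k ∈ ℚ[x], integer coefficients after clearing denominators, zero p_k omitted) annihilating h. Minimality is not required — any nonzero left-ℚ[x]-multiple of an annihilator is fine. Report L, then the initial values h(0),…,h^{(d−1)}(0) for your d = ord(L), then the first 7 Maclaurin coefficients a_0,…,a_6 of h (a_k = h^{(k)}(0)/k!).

L = (7 - 12·x) + (-1 + 4·x)·Dx  (order 1).
h: a_k = -6, -42, -195, -807, -12993/4, -260103/20, -2081067/40, …
ICs: h(0) = -6.

f: a_k = -2, -6, -9, -9, -27/4, -81/20, -81/40, …
g: a_k = 3, 12, 48, 192, 768, 3072, 12288, …
L₀ := L_f ⊗_s L_g (sym. prod.), ord ≤ 1.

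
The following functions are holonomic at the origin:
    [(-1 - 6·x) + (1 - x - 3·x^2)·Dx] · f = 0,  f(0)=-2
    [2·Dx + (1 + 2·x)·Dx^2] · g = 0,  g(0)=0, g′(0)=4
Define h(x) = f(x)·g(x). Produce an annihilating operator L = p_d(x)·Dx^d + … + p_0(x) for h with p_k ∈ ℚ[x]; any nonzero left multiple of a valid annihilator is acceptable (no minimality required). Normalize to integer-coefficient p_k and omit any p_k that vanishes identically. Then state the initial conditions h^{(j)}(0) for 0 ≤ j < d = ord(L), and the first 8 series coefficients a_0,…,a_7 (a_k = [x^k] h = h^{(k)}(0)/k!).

f: a_k = -2, -2, -8, -14, -38, -80, -194, -434, …
g: a_k = 0, 4, -4, 16/3, -8, 64/5, -64/3, 256/7, …
f·g: L₀ = L_f ⊗_s L_g, ord ≤ 1·2.
L = (8 + 24·x) + (18·x + 30·x^2)·Dx + (-1 - x + 5·x^2 + 6·x^3)·Dx^2  (order 2).
h: a_k = 0, -8, 0, -104/3, -56/3, -2224/15, -808/5, -23784/35, …
ICs: h(0) = 0, h′(0) = -8.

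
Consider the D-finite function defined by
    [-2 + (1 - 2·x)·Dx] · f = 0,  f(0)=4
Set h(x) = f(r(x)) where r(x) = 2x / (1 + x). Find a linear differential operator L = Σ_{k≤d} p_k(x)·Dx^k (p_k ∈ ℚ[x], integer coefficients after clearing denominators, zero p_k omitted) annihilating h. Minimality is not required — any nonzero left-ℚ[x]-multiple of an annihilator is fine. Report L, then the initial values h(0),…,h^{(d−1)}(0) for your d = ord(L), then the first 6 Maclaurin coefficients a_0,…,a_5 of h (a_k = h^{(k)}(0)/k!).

L = 4 + (-1 + 2·x + 3·x^2)·Dx  (order 1).
h: a_k = 4, 16, 48, 144, 432, 1296, …
ICs: h(0) = 4.

f: a_k = 4, 8, 16, 32, 64, 128, …
f∘r: x↦r, Dx↦Dx/r' in L_f ⇒ L₀.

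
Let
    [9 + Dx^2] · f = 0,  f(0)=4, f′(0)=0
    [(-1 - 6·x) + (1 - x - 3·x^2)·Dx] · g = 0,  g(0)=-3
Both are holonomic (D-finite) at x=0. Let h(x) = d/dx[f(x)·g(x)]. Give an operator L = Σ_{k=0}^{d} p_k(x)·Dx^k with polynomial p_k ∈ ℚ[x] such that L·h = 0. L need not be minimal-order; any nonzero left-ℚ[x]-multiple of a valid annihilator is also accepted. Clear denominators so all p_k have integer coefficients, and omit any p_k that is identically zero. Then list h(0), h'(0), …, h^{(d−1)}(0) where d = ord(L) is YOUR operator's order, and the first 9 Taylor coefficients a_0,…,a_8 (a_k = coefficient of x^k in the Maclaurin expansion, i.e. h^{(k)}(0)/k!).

f: a_k = 4, 0, -18, 0, 27/2, 0, -81/20, 0, 729/1120, …
g: a_k = -3, -3, -12, -21, -57, -120, -291, -651, -1524, …
L₀ := L_f ⊗_s L_g (sym. prod.), ord ≤ 2.
h₀' ⇒ L via d/dx closure of L₀.
L = (-15 - 54·x - 135·x^2 + 162·x^3 + 243·x^4) + (6·x + 54·x^2 + 108·x^3)·Dx + (1 - 4·x - 9·x^2 + 18·x^3 + 27·x^4)·Dx^2  (order 2).
h: a_k = -12, 12, -90, -210, -1425/2, -17271/10, -100149/20, -354111/28, -37567179/1120, …
ICs: h(0) = -12, h′(0) = 12.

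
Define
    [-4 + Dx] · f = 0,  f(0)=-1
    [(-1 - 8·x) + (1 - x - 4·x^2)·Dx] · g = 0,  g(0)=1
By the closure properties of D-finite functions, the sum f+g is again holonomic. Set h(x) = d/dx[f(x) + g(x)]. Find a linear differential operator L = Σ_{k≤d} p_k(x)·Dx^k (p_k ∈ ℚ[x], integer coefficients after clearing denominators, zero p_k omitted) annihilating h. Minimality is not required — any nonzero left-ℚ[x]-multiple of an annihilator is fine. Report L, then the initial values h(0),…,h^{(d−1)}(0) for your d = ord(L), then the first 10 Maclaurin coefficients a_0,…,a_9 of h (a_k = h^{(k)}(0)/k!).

L = (28 + 848·x + 896·x^2 + 4608·x^3 + 3072·x^4) + (-19 - 192·x - 472·x^2 - 1152·x^3 + 640·x^4 + 1024·x^5)·Dx + (3 - 5·x + 62·x^2 - 352·x^4 - 256·x^5)·Dx^2  (order 2).
h: a_k = -3, -6, -5, 220/3, 847/3, 15778/15, 137891/45, 2931704/315, 8301667/315, 215139958/2835, …
ICs: h(0) = -3, h′(0) = -6.

f: a_k = -1, -4, -8, -32/3, -32/3, -128/15, -256/45, -1024/315, -512/315, -2048/2835, …
g: a_k = 1, 1, 5, 9, 29, 65, 181, 441, 1165, 2929, …
h₀=f+g: left-lcm gives L₀, ord ≤ 2.
Derive L from L₀ (diff closure).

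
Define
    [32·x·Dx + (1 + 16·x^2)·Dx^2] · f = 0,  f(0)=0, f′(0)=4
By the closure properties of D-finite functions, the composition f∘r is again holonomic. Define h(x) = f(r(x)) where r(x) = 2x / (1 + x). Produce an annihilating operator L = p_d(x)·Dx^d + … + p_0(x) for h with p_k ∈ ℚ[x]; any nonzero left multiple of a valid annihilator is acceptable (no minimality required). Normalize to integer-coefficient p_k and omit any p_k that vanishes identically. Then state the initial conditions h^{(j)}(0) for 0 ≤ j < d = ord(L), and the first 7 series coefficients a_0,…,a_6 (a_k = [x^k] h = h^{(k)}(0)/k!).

L = (2 + 130·x)·Dx + (1 + 2·x + 65·x^2)·Dx^2  (order 2).
h: a_k = 0, 8, -8, -488/3, 504, 27688/5, -93208/3, …
ICs: h(0) = 0, h′(0) = 8.

f: a_k = 0, 4, 0, -64/3, 0, 1024/5, 0, …
Change of var in L_f (x↦r) gives L₀.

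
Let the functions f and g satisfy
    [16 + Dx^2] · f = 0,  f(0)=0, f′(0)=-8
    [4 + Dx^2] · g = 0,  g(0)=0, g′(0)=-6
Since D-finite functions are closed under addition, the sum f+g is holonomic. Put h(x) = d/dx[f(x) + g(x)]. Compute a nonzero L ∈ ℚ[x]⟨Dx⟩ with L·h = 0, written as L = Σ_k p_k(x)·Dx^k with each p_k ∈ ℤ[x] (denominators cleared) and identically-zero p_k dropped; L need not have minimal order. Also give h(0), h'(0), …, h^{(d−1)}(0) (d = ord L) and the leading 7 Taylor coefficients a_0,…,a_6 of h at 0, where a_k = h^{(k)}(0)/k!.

L = 64 + 20·Dx^2 + Dx^4  (order 4).
h: a_k = -14, 0, 76, 0, -268/3, 0, 2072/45, …
ICs: h(0) = -14, h′(0) = 0, h′′(0) = 152, h′′′(0) = 0.

f: a_k = 0, -8, 0, 64/3, 0, -256/15, 0, …
g: a_k = 0, -6, 0, 4, 0, -4/5, 0, …
h₀=f+g: left-lcm gives L₀, ord ≤ 4.
Differentiate: ansatz ord ≤ ord L₀ ⇒ L.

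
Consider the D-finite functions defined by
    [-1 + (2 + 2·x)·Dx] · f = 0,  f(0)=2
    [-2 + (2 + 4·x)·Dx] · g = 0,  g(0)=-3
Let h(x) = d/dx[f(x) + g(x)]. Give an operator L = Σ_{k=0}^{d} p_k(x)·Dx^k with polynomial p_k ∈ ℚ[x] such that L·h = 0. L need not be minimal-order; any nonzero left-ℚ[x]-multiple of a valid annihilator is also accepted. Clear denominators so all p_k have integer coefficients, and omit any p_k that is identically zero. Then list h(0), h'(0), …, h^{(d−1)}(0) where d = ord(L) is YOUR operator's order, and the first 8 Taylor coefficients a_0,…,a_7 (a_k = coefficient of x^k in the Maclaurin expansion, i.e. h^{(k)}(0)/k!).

f: a_k = 2, 1, -1/4, 1/8, -5/64, 7/128, -21/512, 33/1024, …
g: a_k = -3, -3, 3/2, -3/2, 15/8, -21/8, 63/16, -99/16, …
h₀=f+g: left-lcm gives L₀, ord ≤ 2.
h₀' ⇒ L via d/dx closure of L₀.
L = -3 + (-9 - 12·x)·Dx + (-2 - 6·x - 4·x^2)·Dx^2  (order 2).
h: a_k = -2, 5/2, -33/8, 115/16, -1645/128, 5985/256, -44121/1024, 164307/2048, …
ICs: h(0) = -2, h′(0) = 5/2.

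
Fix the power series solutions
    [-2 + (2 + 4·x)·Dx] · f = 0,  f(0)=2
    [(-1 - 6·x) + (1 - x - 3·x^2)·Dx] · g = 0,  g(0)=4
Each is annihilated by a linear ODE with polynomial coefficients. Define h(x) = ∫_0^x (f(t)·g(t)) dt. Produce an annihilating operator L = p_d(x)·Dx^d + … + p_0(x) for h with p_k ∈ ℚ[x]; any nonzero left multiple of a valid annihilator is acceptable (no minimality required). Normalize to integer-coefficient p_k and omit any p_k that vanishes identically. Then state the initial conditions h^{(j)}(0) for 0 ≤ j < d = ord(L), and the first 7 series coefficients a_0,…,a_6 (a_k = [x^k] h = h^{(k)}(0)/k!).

L = (2 + 7·x + 9·x^2)·Dx + (-1 - x + 5·x^2 + 6·x^3)·Dx^2  (order 2).
h: a_k = 0, 8, 8, 12, 22, 191/5, 77, …
ICs: h(0) = 0, h′(0) = 8.

f: a_k = 2, 2, -1, 1, -5/4, 7/4, -21/8, …
g: a_k = 4, 4, 16, 28, 76, 160, 388, …
h₀=f·g: eliminate ⇒ L₀, order ≤ 1·1.
h=∫h₀ ⇒ L = L₀·Dx.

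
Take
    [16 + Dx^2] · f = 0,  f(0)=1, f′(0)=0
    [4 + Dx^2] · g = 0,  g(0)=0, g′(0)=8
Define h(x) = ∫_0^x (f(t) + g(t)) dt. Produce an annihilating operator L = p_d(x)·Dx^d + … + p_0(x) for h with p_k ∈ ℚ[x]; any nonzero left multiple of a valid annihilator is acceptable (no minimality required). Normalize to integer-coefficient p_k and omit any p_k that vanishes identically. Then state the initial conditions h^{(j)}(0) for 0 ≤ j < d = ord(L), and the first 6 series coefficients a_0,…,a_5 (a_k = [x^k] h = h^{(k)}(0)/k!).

L = 64·Dx + 20·Dx^3 + Dx^5  (order 5).
h: a_k = 0, 1, 4, -8/3, -4/3, 32/15, …
ICs: h(0) = 0, h′(0) = 1, h′′(0) = 8, h′′′(0) = -16, h′′′′(0) = -32.

f: a_k = 1, 0, -8, 0, 32/3, 0, …
g: a_k = 0, 8, 0, -16/3, 0, 16/15, …
Weyl lclm of L_f,L_g ⇒ L₀ (ord ≤ 4).
Integrate: L := L₀·Dx.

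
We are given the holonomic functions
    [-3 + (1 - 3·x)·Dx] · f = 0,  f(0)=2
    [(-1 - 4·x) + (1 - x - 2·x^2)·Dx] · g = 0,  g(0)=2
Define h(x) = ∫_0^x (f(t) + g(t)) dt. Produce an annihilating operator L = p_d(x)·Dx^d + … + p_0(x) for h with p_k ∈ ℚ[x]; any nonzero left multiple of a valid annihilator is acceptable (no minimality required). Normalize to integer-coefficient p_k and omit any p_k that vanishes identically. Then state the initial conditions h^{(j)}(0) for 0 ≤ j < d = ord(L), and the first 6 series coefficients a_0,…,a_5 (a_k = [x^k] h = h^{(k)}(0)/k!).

L = (-36·x + 36·x^2 - 36·x^3)·Dx + (6 - 6·x - 30·x^2 + 54·x^3 - 72·x^4)·Dx^2 + (-1 + 6·x - 12·x^2 + 8·x^3 + 9·x^4 - 18·x^5)·Dx^3  (order 3).
h: a_k = 0, 4, 4, 8, 16, 184/5, …
ICs: h(0) = 0, h′(0) = 4, h′′(0) = 8.

f: a_k = 2, 6, 18, 54, 162, 486, …
g: a_k = 2, 2, 6, 10, 22, 42, …
h₀=f+g: left-lcm gives L₀, ord ≤ 2.
∫: right-multiply L₀ by Dx.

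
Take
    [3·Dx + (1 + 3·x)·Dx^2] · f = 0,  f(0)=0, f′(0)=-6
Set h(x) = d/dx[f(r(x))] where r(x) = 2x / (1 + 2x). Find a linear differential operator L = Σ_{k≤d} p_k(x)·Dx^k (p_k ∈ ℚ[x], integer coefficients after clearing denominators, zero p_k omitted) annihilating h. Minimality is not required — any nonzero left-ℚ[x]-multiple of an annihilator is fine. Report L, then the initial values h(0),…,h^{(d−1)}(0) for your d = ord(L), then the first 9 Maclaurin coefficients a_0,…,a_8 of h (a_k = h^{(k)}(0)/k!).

f: a_k = 0, -6, 9, -18, 81/2, -486/5, 243, -4374/7, 6561/4, …
f∘r: x↦r, Dx↦Dx/r' in L_f ⇒ L₀.
h₀' ⇒ L via d/dx closure of L₀.
L = (10 + 32·x) + (1 + 10·x + 16·x^2)·Dx  (order 1).
h: a_k = -12, 120, -1008, 8160, -65472, 524160, -4194048, 33553920, -268434432, …
ICs: h(0) = -12.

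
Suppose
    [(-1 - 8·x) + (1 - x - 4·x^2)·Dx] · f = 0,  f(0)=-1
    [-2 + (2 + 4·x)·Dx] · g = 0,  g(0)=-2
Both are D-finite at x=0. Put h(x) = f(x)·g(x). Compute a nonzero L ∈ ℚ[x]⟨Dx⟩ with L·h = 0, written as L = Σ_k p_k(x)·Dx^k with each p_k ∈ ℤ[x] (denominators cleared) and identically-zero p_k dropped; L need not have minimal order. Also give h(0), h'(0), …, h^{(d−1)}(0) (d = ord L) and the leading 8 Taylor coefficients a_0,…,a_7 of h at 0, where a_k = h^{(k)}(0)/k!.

f: a_k = -1, -1, -5, -9, -29, -65, -181, -441, …
g: a_k = -2, -2, 1, -1, 5/4, -7/4, 21/8, -33/8, …
f·g: L₀ = L_f ⊗_s L_g, ord ≤ 1·1.
L = (2 + 9·x + 12·x^2) + (-1 - x + 6·x^2 + 8·x^3)·Dx  (order 1).
h: a_k = 2, 4, 11, 28, 283/4, 369/2, 3719/8, 1207, …
ICs: h(0) = 2.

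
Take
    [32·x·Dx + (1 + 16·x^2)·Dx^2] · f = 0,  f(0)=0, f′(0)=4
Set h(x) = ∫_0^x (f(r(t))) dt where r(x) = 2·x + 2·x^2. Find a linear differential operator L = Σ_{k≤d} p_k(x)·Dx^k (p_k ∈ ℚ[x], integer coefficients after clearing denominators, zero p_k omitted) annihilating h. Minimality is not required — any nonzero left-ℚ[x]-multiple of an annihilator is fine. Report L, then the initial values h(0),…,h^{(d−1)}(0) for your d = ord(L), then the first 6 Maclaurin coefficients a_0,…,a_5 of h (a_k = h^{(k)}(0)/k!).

f: a_k = 0, 4, 0, -64/3, 0, 1024/5, …
h₀=f(r): pull back L_f along r ⇒ L₀.
h=∫₀ˣh₀: take L = L₀·Dx.
L = (-2 + 128·x + 512·x^2 + 768·x^3 + 384·x^4)·Dx^2 + (1 + 2·x + 64·x^2 + 256·x^3 + 320·x^4 + 128·x^5)·Dx^3  (order 3).
h: a_k = 0, 0, 4, 8/3, -128/3, -512/5, …
ICs: h(0) = 0, h′(0) = 0, h′′(0) = 8.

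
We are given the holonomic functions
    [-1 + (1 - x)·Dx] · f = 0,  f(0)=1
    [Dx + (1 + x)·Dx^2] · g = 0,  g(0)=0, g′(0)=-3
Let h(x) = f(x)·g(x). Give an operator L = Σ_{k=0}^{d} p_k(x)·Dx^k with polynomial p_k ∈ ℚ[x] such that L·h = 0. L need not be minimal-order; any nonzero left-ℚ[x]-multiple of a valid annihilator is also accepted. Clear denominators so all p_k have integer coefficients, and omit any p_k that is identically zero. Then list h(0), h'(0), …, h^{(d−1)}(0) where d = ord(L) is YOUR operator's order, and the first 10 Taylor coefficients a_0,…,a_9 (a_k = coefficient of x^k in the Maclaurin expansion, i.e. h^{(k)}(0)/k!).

f: a_k = 1, 1, 1, 1, 1, 1, 1, 1, 1, 1, …
g: a_k = 0, -3, 3/2, -1, 3/4, -3/5, 1/2, -3/7, 3/8, -1/3, …
h₀=f·g: eliminate ⇒ L₀, order ≤ 1·2.
L = 1 + (1 + 3·x)·Dx + (-1 + x^2)·Dx^2  (order 2).
h: a_k = 0, -3, -3/2, -5/2, -7/4, -47/20, -37/20, -319/140, -533/280, -1879/840, …
ICs: h(0) = 0, h′(0) = -3.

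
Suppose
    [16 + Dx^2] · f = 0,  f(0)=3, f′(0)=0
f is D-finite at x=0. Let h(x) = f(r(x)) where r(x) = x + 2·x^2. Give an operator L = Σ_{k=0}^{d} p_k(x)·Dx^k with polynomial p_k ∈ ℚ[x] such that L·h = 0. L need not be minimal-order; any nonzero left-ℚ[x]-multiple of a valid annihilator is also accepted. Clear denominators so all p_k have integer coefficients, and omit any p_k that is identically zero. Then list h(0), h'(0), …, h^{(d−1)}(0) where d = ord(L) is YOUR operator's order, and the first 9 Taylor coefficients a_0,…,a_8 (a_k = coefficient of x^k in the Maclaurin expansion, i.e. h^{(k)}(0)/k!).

L = (16 + 192·x + 768·x^2 + 1024·x^3) - 4·Dx + (1 + 4·x)·Dx^2  (order 2).
h: a_k = 3, 0, -24, -96, -64, 256, 11264/15, 4096/5, -53248/105, …
ICs: h(0) = 3, h′(0) = 0.

f: a_k = 3, 0, -24, 0, 32, 0, -256/15, 0, 512/105, …
Substitute x→r, Dx→(1/r')Dx; clear ⇒ L₀.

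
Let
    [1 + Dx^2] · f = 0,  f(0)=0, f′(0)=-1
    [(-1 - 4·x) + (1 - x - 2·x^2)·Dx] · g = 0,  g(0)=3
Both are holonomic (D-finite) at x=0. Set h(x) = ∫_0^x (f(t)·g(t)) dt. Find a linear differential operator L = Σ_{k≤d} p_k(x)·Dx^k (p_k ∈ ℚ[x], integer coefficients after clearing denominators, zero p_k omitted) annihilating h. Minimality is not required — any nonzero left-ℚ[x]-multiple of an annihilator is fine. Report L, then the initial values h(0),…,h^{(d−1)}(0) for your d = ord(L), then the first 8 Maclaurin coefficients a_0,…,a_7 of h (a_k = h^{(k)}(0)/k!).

L = (3 + x + 2·x^2)·Dx + (2 + 8·x)·Dx^2 + (-1 + x + 2·x^2)·Dx^3  (order 3).
h: a_k = 0, 0, -3/2, -1, -17/8, -29/10, -1261/240, -2421/280, …
ICs: h(0) = 0, h′(0) = 0, h′′(0) = -3.

f: a_k = 0, -1, 0, 1/6, 0, -1/120, 0, 1/5040, …
g: a_k = 3, 3, 9, 15, 33, 63, 129, 255, …
h₀=f·g: eliminate ⇒ L₀, order ≤ 2·1.
h=∫h₀ ⇒ L = L₀·Dx.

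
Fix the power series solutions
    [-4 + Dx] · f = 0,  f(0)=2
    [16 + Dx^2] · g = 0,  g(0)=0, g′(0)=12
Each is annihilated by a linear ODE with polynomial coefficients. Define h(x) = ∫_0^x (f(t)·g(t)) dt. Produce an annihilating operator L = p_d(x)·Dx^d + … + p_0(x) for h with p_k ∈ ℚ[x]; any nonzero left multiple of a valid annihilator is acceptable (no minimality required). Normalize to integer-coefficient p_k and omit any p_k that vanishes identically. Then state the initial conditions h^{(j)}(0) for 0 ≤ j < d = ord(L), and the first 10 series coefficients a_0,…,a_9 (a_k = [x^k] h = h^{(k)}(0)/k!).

L = 32·Dx - 8·Dx^2 + Dx^3  (order 3).
h: a_k = 0, 0, 12, 32, 32, 0, -512/15, -4096/105, -2048/105, 0, …
ICs: h(0) = 0, h′(0) = 0, h′′(0) = 24.

f: a_k = 2, 8, 16, 64/3, 64/3, 256/15, 512/45, 2048/315, 1024/315, 4096/2835, …
g: a_k = 0, 12, 0, -32, 0, 128/5, 0, -1024/105, 0, 2048/945, …
L₀ := L_f ⊗_s L_g (sym. prod.), ord ≤ 2.
h=∫₀ˣh₀: take L = L₀·Dx.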